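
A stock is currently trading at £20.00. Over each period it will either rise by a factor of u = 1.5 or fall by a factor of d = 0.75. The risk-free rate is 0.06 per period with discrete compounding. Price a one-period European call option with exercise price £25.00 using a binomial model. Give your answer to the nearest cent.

Risk-neutral probability p = (1 + 0.06 − 0.75)/(1.5 − 0.75) = 0.3100/0.7500 = 0.4133
Terminal stock prices: S_u = 30, S_d = 15
Terminal payoffs (S − K): max(5, 0) = 5, max(-10, 0) = 0
Node 0 (S = 20): V_0 = 1/1.06·[0.4133·5.0000 + 0.5867·0.0000] = 1.9497

£1.95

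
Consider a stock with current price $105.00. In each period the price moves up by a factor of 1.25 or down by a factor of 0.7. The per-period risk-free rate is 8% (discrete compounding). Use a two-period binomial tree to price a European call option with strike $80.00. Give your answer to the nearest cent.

Risk-neutral probability p = (1 + 0.08 − 0.7)/(1.25 − 0.7) = 0.3800/0.5500 = 0.6909
Terminal stock prices: S_uu = 164.1, S_ud = 91.88, S_dd = 51.45
Terminal payoffs (S − K): max(84.06, 0) = 84.06, max(11.88, 0) = 11.88, max(-28.55, 0) = 0
Node u (S = 131.2): V_u = 1/1.08·[0.6909·84.0625 + 0.3091·11.8750] = 57.1759
Node d (S = 73.5): V_d = 1/1.08·[0.6909·11.8750 + 0.3091·0.0000] = 7.5968
Node 0 (S = 105): V_0 = 1/1.08·[0.6909·57.1759 + 0.3091·7.5968] = 38.7514

$38.75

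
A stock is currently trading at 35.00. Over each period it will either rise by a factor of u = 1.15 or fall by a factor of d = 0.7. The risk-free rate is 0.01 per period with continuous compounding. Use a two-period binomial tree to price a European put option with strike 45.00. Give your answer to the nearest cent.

Risk-neutral probability p = (e^0.01 − 0.7)/(1.15 − 0.7) = 0.3101/0.4500 = 0.6890
Terminal stock prices: S_uu = 46.29, S_ud = 28.17, S_dd = 17.15
Terminal payoffs (K − S): max(-1.287, 0) = 0, max(16.83, 0) = 16.83, max(27.85, 0) = 27.85
Node u (S = 40.25): V_u = e^(−0.01)·[0.6890·0.0000 + 0.3110·16.8250] = 5.1805
Node d (S = 24.5): V_d = e^(−0.01)·[0.6890·16.8250 + 0.3110·27.8500] = 20.0522
Node 0 (S = 35): V_0 = e^(−0.01)·[0.6890·5.1805 + 0.3110·20.0522] = 9.7080

9.71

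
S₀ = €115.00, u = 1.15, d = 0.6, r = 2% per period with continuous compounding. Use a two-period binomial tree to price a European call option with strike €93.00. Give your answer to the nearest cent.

Risk-neutral probability p = (e^0.02 − 0.6)/(1.15 − 0.6) = 0.4202/0.5500 = 0.7640
Terminal stock prices: S_uu = 152.1, S_ud = 79.35, S_dd = 41.4
Terminal payoffs (S − K): max(59.09, 0) = 59.09, max(-13.65, 0) = 0, max(-51.6, 0) = 0
Node u (S = 132.2): V_u = e^(−0.02)·[0.7640·59.0875 + 0.2360·0.0000] = 44.2491
Node d (S = 69): V_d = e^(−0.02)·[0.7640·0.0000 + 0.2360·0.0000] = 0.0000
Node 0 (S = 115): V_0 = e^(−0.02)·[0.7640·44.2491 + 0.2360·0.0000] = 33.1370

€33.14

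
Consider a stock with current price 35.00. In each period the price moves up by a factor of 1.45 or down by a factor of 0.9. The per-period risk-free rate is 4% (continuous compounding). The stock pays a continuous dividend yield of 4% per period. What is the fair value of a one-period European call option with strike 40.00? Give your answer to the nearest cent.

1.88

Per-period risk-free factor R = e^0.04 = 1.0408; dividend-adjusted growth = e^(0.04−0.04) = 1.0000.
Risk-neutral probability p = (1.0000 − 0.9)/(1.45 − 0.9) = 0.1000/0.5500 = 0.1818
Terminal stock prices: S_u = 50.75, S_d = 31.5
Terminal payoffs (S − K): max(10.75, 0) = 10.75, max(-8.5, 0) = 0
Node 0 (S = 35): V_0 = e^(−0.04)·[0.1818·10.7500 + 0.8182·0.0000] = 1.8779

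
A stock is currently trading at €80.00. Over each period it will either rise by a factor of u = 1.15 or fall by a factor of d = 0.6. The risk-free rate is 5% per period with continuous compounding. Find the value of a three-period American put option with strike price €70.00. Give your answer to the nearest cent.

Risk-neutral probability p = (e^0.05 − 0.6)/(1.15 − 0.6) = 0.4513/0.5500 = 0.8205
Terminal stock prices: S_uuu = 121.7, S_uud = 63.48, S_udd = 33.12, S_ddd = 17.28
Terminal payoffs (K − S): max(-51.67, 0) = 0, max(6.52, 0) = 6.52, max(36.88, 0) = 36.88, max(52.72, 0) = 52.72
Node uu (S = 105.8): continuation = e^(−0.05)·[0.8205·0.0000 + 0.1795·6.5200] = 1.1133; exercise value = 0.0000 ≤ continuation, so V_uu = 1.1133
Node ud (S = 55.2): continuation = e^(−0.05)·[0.8205·6.5200 + 0.1795·36.8800] = 11.3861; exercise value = 14.8000 > continuation, so V_ud = 14.8000 (exercise)
Node dd (S = 28.8): continuation = e^(−0.05)·[0.8205·36.8800 + 0.1795·52.7200] = 37.7861; exercise value = 41.2000 > continuation, so V_dd = 41.2000 (exercise)
Node u (S = 92): continuation = e^(−0.05)·[0.8205·1.1133 + 0.1795·14.8000] = 3.3960; exercise value = 0.0000 ≤ continuation, so V_u = 3.3960
Node d (S = 48): continuation = e^(−0.05)·[0.8205·14.8000 + 0.1795·41.2000] = 18.5861; exercise value = 22.0000 > continuation, so V_d = 22.0000 (exercise)
Node 0 (S = 80): continuation = e^(−0.05)·[0.8205·3.3960 + 0.1795·22.0000] = 6.4071; exercise value = 0.0000 ≤ continuation, so V_0 = 6.4071

€6.41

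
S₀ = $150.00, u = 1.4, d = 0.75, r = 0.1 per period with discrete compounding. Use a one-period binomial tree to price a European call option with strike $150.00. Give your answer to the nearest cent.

$29.37

Risk-neutral probability p = (1 + 0.1 − 0.75)/(1.4 − 0.75) = 0.3500/0.6500 = 0.5385
Terminal stock prices: S_u = 210, S_d = 112.5
Terminal payoffs (S − K): max(60, 0) = 60, max(-37.5, 0) = 0
Node 0 (S = 150): V_0 = 1/1.1·[0.5385·60.0000 + 0.4615·0.0000] = 29.3706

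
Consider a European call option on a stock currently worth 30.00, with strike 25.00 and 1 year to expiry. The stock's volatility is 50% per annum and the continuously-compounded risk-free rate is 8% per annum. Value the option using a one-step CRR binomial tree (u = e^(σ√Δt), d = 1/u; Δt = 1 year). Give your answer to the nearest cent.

10.33

CRR parameters: u = e^(σ√Δt) = e^(0.5·√1) = 1.6487, d = 1/u = 0.6065
Per-period rate: rΔt = 0.08·1 = 0.08, so R = e^0.08 = 1.0833
Risk-neutral probability p = (e^0.08 − 0.6065)/(1.6487 − 0.6065) = 0.4768/1.0422 = 0.4575
Terminal stock prices: S_u = 49.46, S_d = 18.2
Terminal payoffs (S − K): max(24.46, 0) = 24.46, max(-6.804, 0) = 0
Node 0 (S = 30): V_0 = e^(−0.08)·[0.4575·24.4616 + 0.5425·0.0000] = 10.3298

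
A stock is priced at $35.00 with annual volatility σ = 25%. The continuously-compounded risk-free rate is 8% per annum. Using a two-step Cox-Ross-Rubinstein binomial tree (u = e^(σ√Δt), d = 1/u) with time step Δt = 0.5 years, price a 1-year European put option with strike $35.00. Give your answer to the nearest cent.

$1.77

CRR parameters: u = e^(σ√Δt) = e^(0.25·√0.5) = 1.1934, d = 1/u = 0.8380
Per-period rate: rΔt = 0.08·0.5 = 0.04, so R = e^0.04 = 1.0408
Risk-neutral probability p = (e^0.04 − 0.8380)/(1.1934 − 0.8380) = 0.2028/0.3554 = 0.5708
Terminal stock prices: S_uu = 49.84, S_ud = 35, S_dd = 24.58
Terminal payoffs (K − S): max(-14.84, 0) = 0, max(0, 0) = 0, max(10.42, 0) = 10.42
Node u (S = 41.77): V_u = e^(−0.04)·[0.5708·0.0000 + 0.4292·0.0000] = 0.0000
Node d (S = 29.33): V_d = e^(−0.04)·[0.5708·0.0000 + 0.4292·10.4234] = 4.2988
Node 0 (S = 35): V_0 = e^(−0.04)·[0.5708·0.0000 + 0.4292·4.2988] = 1.7729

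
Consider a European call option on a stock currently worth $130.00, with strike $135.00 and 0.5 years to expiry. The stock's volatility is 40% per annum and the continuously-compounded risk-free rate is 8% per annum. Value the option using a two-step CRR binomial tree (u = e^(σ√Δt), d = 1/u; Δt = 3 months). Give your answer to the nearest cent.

CRR parameters: u = e^(σ√Δt) = e^(0.4·√0.25) = 1.2214, d = 1/u = 0.8187
Per-period rate: rΔt = 0.08·0.25 = 0.02, so R = e^0.02 = 1.0202
Risk-neutral probability p = (e^0.02 − 0.8187)/(1.2214 − 0.8187) = 0.2015/0.4027 = 0.5003
Terminal stock prices: S_uu = 193.9, S_ud = 130, S_dd = 87.14
Terminal payoffs (S − K): max(58.94, 0) = 58.94, max(-5, 0) = 0, max(-47.86, 0) = 0
Node u (S = 158.8): V_u = e^(−0.02)·[0.5003·58.9372 + 0.4997·0.0000] = 28.9044
Node d (S = 106.4): V_d = e^(−0.02)·[0.5003·0.0000 + 0.4997·0.0000] = 0.0000
Node 0 (S = 130): V_0 = e^(−0.02)·[0.5003·28.9044 + 0.4997·0.0000] = 14.1755

$14.18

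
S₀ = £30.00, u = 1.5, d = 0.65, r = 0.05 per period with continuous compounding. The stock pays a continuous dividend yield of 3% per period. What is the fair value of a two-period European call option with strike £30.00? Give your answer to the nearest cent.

Per-period risk-free factor R = e^0.05 = 1.0513; dividend-adjusted growth = e^(0.05−0.03) = 1.0202.
Risk-neutral probability p = (1.0202 − 0.65)/(1.5 − 0.65) = 0.3702/0.8500 = 0.4355
Terminal stock prices: S_uu = 67.5, S_ud = 29.25, S_dd = 12.68
Terminal payoffs (S − K): max(37.5, 0) = 37.5, max(-0.75, 0) = 0, max(-17.32, 0) = 0
Node u (S = 45): V_u = e^(−0.05)·[0.4355·37.5000 + 0.5645·0.0000] = 15.5359
Node d (S = 19.5): V_d = e^(−0.05)·[0.4355·0.0000 + 0.5645·0.0000] = 0.0000
Node 0 (S = 30): V_0 = e^(−0.05)·[0.4355·15.5359 + 0.5645·0.0000] = 6.4364

£6.44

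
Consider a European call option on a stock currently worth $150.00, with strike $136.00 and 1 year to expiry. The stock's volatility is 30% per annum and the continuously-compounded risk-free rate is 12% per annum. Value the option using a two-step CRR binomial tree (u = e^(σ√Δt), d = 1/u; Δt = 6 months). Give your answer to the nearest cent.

$34.97

CRR parameters: u = e^(σ√Δt) = e^(0.3·√0.5) = 1.2363, d = 1/u = 0.8089
Per-period rate: rΔt = 0.12·0.5 = 0.06, so R = e^0.06 = 1.0618
Risk-neutral probability p = (e^0.06 − 0.8089)/(1.2363 − 0.8089) = 0.2530/0.4275 = 0.5918
Terminal stock prices: S_uu = 229.3, S_ud = 150, S_dd = 98.14
Terminal payoffs (S − K): max(93.27, 0) = 93.27, max(14, 0) = 14, max(-37.86, 0) = 0
Node u (S = 185.4): V_u = e^(−0.06)·[0.5918·93.2698 + 0.4082·14.0000] = 57.3667
Node d (S = 121.3): V_d = e^(−0.06)·[0.5918·14.0000 + 0.4082·0.0000] = 7.8031
Node 0 (S = 150): V_0 = e^(−0.06)·[0.5918·57.3667 + 0.4082·7.8031] = 34.9736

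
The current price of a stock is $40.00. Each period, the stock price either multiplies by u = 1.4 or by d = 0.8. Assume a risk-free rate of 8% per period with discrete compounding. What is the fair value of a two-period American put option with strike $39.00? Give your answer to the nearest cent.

$3.46

Risk-neutral probability p = (1 + 0.08 − 0.8)/(1.4 − 0.8) = 0.2800/0.6000 = 0.4667
Terminal stock prices: S_uu = 78.4, S_ud = 44.8, S_dd = 25.6
Terminal payoffs (K − S): max(-39.4, 0) = 0, max(-5.8, 0) = 0, max(13.4, 0) = 13.4
Node u (S = 56): continuation = 1/1.08·[0.4667·0.0000 + 0.5333·0.0000] = 0.0000; exercise value = 0.0000 ≤ continuation, so V_u = 0.0000
Node d (S = 32): continuation = 1/1.08·[0.4667·0.0000 + 0.5333·13.4000] = 6.6173; exercise value = 7.0000 > continuation, so V_d = 7.0000 (exercise)
Node 0 (S = 40): continuation = 1/1.08·[0.4667·0.0000 + 0.5333·7.0000] = 3.4568; exercise value = 0.0000 ≤ continuation, so V_0 = 3.4568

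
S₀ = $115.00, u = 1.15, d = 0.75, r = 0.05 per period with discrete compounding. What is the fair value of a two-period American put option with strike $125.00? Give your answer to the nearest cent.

$13.62

Risk-neutral probability p = (1 + 0.05 − 0.75)/(1.15 − 0.75) = 0.3000/0.4000 = 0.7500
Terminal stock prices: S_uu = 152.1, S_ud = 99.19, S_dd = 64.69
Terminal payoffs (K − S): max(-27.09, 0) = 0, max(25.81, 0) = 25.81, max(60.31, 0) = 60.31
Node u (S = 132.2): continuation = 1/1.05·[0.7500·0.0000 + 0.2500·25.8125] = 6.1458; exercise value = 0.0000 ≤ continuation, so V_u = 6.1458
Node d (S = 86.25): continuation = 1/1.05·[0.7500·25.8125 + 0.2500·60.3125] = 32.7976; exercise value = 38.7500 > continuation, so V_d = 38.7500 (exercise)
Node 0 (S = 115): continuation = 1/1.05·[0.7500·6.1458 + 0.2500·38.7500] = 13.6161; exercise value = 10.0000 ≤ continuation, so V_0 = 13.6161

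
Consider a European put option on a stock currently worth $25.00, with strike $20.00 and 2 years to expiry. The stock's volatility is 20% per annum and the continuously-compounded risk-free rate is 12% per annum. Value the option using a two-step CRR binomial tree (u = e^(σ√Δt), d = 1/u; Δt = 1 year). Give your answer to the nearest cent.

CRR parameters: u = e^(σ√Δt) = e^(0.2·√1) = 1.2214, d = 1/u = 0.8187
Per-period rate: rΔt = 0.12·1 = 0.12, so R = e^0.12 = 1.1275
Risk-neutral probability p = (e^0.12 − 0.8187)/(1.2214 − 0.8187) = 0.3088/0.4027 = 0.7668
Terminal stock prices: S_uu = 37.3, S_ud = 25, S_dd = 16.76
Terminal payoffs (K − S): max(-17.3, 0) = 0, max(-5, 0) = 0, max(3.242, 0) = 3.242
Node u (S = 30.54): V_u = e^(−0.12)·[0.7668·0.0000 + 0.2332·0.0000] = 0.0000
Node d (S = 20.47): V_d = e^(−0.12)·[0.7668·0.0000 + 0.2332·3.2420] = 0.6706
Node 0 (S = 25): V_0 = e^(−0.12)·[0.7668·0.0000 + 0.2332·0.6706] = 0.1387

$0.14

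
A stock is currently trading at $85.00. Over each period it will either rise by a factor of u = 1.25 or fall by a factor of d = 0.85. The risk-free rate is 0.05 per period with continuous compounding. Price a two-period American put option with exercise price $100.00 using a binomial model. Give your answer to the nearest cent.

Risk-neutral probability p = (e^0.05 − 0.85)/(1.25 − 0.85) = 0.2013/0.4000 = 0.5032
Terminal stock prices: S_uu = 132.8, S_ud = 90.31, S_dd = 61.41
Terminal payoffs (K − S): max(-32.81, 0) = 0, max(9.688, 0) = 9.688, max(38.59, 0) = 38.59
Node u (S = 106.2): continuation = e^(−0.05)·[0.5032·0.0000 + 0.4968·9.6875] = 4.5782; exercise value = 0.0000 ≤ continuation, so V_u = 4.5782
Node d (S = 72.25): continuation = e^(−0.05)·[0.5032·9.6875 + 0.4968·38.5875] = 22.8729; exercise value = 27.7500 > continuation, so V_d = 27.7500 (exercise)
Node 0 (S = 85): continuation = e^(−0.05)·[0.5032·4.5782 + 0.4968·27.7500] = 15.3057; exercise value = 15.0000 ≤ continuation, so V_0 = 15.3057

$15.31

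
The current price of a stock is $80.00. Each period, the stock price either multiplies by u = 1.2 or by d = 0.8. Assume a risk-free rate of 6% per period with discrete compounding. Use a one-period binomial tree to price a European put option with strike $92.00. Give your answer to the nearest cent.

Risk-neutral probability p = (1 + 0.06 − 0.8)/(1.2 − 0.8) = 0.2600/0.4000 = 0.6500
Terminal stock prices: S_u = 96, S_d = 64
Terminal payoffs (K − S): max(-4, 0) = 0, max(28, 0) = 28
Node 0 (S = 80): V_0 = 1/1.06·[0.6500·0.0000 + 0.3500·28.0000] = 9.2453

$9.25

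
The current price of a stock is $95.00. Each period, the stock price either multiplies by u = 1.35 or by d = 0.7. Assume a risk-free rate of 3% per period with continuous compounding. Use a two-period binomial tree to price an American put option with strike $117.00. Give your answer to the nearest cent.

$30.50

Risk-neutral probability p = (e^0.03 − 0.7)/(1.35 − 0.7) = 0.3305/0.6500 = 0.5084
Terminal stock prices: S_uu = 173.1, S_ud = 89.77, S_dd = 46.55
Terminal payoffs (K − S): max(-56.14, 0) = 0, max(27.23, 0) = 27.23, max(70.45, 0) = 70.45
Node u (S = 128.2): continuation = e^(−0.03)·[0.5084·0.0000 + 0.4916·27.2250] = 12.9885; exercise value = 0.0000 ≤ continuation, so V_u = 12.9885
Node d (S = 66.5): continuation = e^(−0.03)·[0.5084·27.2250 + 0.4916·70.4500] = 47.0421; exercise value = 50.5000 > continuation, so V_d = 50.5000 (exercise)
Node 0 (S = 95): continuation = e^(−0.03)·[0.5084·12.9885 + 0.4916·50.5000] = 30.5006; exercise value = 22.0000 ≤ continuation, so V_0 = 30.5006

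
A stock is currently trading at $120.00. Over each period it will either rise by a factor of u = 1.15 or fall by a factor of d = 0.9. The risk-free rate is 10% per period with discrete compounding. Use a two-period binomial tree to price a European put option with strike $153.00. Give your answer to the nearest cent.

$9.46

Risk-neutral probability p = (1 + 0.1 − 0.9)/(1.15 − 0.9) = 0.2000/0.2500 = 0.8000
Terminal stock prices: S_uu = 158.7, S_ud = 124.2, S_dd = 97.2
Terminal payoffs (K − S): max(-5.7, 0) = 0, max(28.8, 0) = 28.8, max(55.8, 0) = 55.8
Node u (S = 138): V_u = 1/1.1·[0.8000·0.0000 + 0.2000·28.8000] = 5.2364
Node d (S = 108): V_d = 1/1.1·[0.8000·28.8000 + 0.2000·55.8000] = 31.0909
Node 0 (S = 120): V_0 = 1/1.1·[0.8000·5.2364 + 0.2000·31.0909] = 9.4612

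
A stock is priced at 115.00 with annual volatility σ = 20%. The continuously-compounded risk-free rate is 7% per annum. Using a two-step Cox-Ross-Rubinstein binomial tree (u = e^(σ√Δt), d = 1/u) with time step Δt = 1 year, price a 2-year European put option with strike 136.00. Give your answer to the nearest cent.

CRR parameters: u = e^(σ√Δt) = e^(0.2·√1) = 1.2214, d = 1/u = 0.8187
Per-period rate: rΔt = 0.07·1 = 0.07, so R = e^0.07 = 1.0725
Risk-neutral probability p = (e^0.07 − 0.8187)/(1.2214 − 0.8187) = 0.2538/0.4027 = 0.6302
Terminal stock prices: S_uu = 171.6, S_ud = 115, S_dd = 77.09
Terminal payoffs (K − S): max(-35.56, 0) = 0, max(21, 0) = 21, max(58.91, 0) = 58.91
Node u (S = 140.5): V_u = e^(−0.07)·[0.6302·0.0000 + 0.3698·21.0000] = 7.2401
Node d (S = 94.15): V_d = e^(−0.07)·[0.6302·21.0000 + 0.3698·58.9132] = 32.6515
Node 0 (S = 115): V_0 = e^(−0.07)·[0.6302·7.2401 + 0.3698·32.6515] = 15.5117

15.51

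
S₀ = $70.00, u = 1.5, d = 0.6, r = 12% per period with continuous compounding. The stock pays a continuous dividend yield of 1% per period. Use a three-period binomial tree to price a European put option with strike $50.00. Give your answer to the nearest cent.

Per-period risk-free factor R = e^0.12 = 1.1275; dividend-adjusted growth = e^(0.12−0.01) = 1.1163.
Risk-neutral probability p = (1.1163 − 0.6)/(1.5 − 0.6) = 0.5163/0.9000 = 0.5736
Terminal stock prices: S_uuu = 236.2, S_uud = 94.5, S_udd = 37.8, S_ddd = 15.12
Terminal payoffs (K − S): max(-186.2, 0) = 0, max(-44.5, 0) = 0, max(12.2, 0) = 12.2, max(34.88, 0) = 34.88
Node uu (S = 157.5): V_uu = e^(−0.12)·[0.5736·0.0000 + 0.4264·0.0000] = 0.0000
Node ud (S = 63): V_ud = e^(−0.12)·[0.5736·0.0000 + 0.4264·12.2000] = 4.6134
Node dd (S = 25.2): V_dd = e^(−0.12)·[0.5736·12.2000 + 0.4264·34.8800] = 19.3968
Node u (S = 105): V_u = e^(−0.12)·[0.5736·0.0000 + 0.4264·4.6134] = 1.7445
Node d (S = 42): V_d = e^(−0.12)·[0.5736·4.6134 + 0.4264·19.3968] = 9.6820
Node 0 (S = 70): V_0 = e^(−0.12)·[0.5736·1.7445 + 0.4264·9.6820] = 4.5488

$4.55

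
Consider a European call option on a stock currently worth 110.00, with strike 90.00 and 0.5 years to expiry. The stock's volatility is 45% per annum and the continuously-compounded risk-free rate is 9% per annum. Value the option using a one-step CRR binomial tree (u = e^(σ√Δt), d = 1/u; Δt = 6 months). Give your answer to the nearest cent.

CRR parameters: u = e^(σ√Δt) = e^(0.45·√0.5) = 1.3746, d = 1/u = 0.7275
Per-period rate: rΔt = 0.09·0.5 = 0.045, so R = e^0.045 = 1.0460
Risk-neutral probability p = (e^0.045 − 0.7275)/(1.3746 − 0.7275) = 0.3186/0.6472 = 0.4922
Terminal stock prices: S_u = 151.2, S_d = 80.02
Terminal payoffs (S − K): max(61.21, 0) = 61.21, max(-9.98, 0) = 0
Node 0 (S = 110): V_0 = e^(−0.045)·[0.4922·61.2113 + 0.5078·0.0000] = 28.8045

28.80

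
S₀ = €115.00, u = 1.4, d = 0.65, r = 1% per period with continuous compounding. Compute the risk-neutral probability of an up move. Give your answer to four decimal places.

Risk-neutral probability p = (e^0.01 − 0.65)/(1.4 − 0.65) = 0.3601/0.7500 = 0.4801

p = 0.4801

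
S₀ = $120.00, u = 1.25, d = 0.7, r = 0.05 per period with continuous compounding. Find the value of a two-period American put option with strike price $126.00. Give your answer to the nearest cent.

$18.82

Risk-neutral probability p = (e^0.05 − 0.7)/(1.25 − 0.7) = 0.3513/0.5500 = 0.6387
Terminal stock prices: S_uu = 187.5, S_ud = 105, S_dd = 58.8
Terminal payoffs (K − S): max(-61.5, 0) = 0, max(21, 0) = 21, max(67.2, 0) = 67.2
Node u (S = 150): continuation = e^(−0.05)·[0.6387·0.0000 + 0.3613·21.0000] = 7.2178; exercise value = 0.0000 ≤ continuation, so V_u = 7.2178
Node d (S = 84): continuation = e^(−0.05)·[0.6387·21.0000 + 0.3613·67.2000] = 35.8549; exercise value = 42.0000 > continuation, so V_d = 42.0000 (exercise)
Node 0 (S = 120): continuation = e^(−0.05)·[0.6387·7.2178 + 0.3613·42.0000] = 18.8205; exercise value = 6.0000 ≤ continuation, so V_0 = 18.8205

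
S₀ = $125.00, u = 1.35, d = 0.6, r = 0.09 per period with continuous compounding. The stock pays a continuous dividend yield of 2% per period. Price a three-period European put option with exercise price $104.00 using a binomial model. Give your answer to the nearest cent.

Per-period risk-free factor R = e^0.09 = 1.0942; dividend-adjusted growth = e^(0.09−0.02) = 1.0725.
Risk-neutral probability p = (1.0725 − 0.6)/(1.35 − 0.6) = 0.4725/0.7500 = 0.6300
Terminal stock prices: S_uuu = 307.5, S_uud = 136.7, S_udd = 60.75, S_ddd = 27
Terminal payoffs (K − S): max(-203.5, 0) = 0, max(-32.69, 0) = 0, max(43.25, 0) = 43.25, max(77, 0) = 77
Node uu (S = 227.8): V_uu = e^(−0.09)·[0.6300·0.0000 + 0.3700·0.0000] = 0.0000
Node ud (S = 101.2): V_ud = e^(−0.09)·[0.6300·0.0000 + 0.3700·43.2500] = 14.6248
Node dd (S = 45): V_dd = e^(−0.09)·[0.6300·43.2500 + 0.3700·77.0000] = 50.9399
Node u (S = 168.8): V_u = e^(−0.09)·[0.6300·0.0000 + 0.3700·14.6248] = 4.9453
Node d (S = 75): V_d = e^(−0.09)·[0.6300·14.6248 + 0.3700·50.9399] = 25.6458
Node 0 (S = 125): V_0 = e^(−0.09)·[0.6300·4.9453 + 0.3700·25.6458] = 11.5194

$11.52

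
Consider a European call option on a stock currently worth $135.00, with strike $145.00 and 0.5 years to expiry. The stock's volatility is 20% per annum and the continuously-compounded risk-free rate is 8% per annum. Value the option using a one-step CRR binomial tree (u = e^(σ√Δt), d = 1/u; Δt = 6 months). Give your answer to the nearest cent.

$6.14

CRR parameters: u = e^(σ√Δt) = e^(0.2·√0.5) = 1.1519, d = 1/u = 0.8681
Per-period rate: rΔt = 0.08·0.5 = 0.04, so R = e^0.04 = 1.0408
Risk-neutral probability p = (e^0.04 − 0.8681)/(1.1519 − 0.8681) = 0.1727/0.2838 = 0.6085
Terminal stock prices: S_u = 155.5, S_d = 117.2
Terminal payoffs (S − K): max(10.51, 0) = 10.51, max(-27.8, 0) = 0
Node 0 (S = 135): V_0 = e^(−0.04)·[0.6085·10.5078 + 0.3915·0.0000] = 6.1434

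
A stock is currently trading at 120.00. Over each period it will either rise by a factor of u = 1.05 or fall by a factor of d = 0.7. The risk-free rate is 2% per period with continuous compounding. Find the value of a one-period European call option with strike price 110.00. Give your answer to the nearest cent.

14.35

Risk-neutral probability p = (e^0.02 − 0.7)/(1.05 − 0.7) = 0.3202/0.3500 = 0.9149
Terminal stock prices: S_u = 126, S_d = 84
Terminal payoffs (S − K): max(16, 0) = 16, max(-26, 0) = 0
Node 0 (S = 120): V_0 = e^(−0.02)·[0.9149·16.0000 + 0.0851·0.0000] = 14.3479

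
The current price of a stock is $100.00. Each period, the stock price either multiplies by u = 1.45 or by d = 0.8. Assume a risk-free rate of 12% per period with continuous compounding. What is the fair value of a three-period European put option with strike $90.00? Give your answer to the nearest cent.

Risk-neutral probability p = (e^0.12 − 0.8)/(1.45 − 0.8) = 0.3275/0.6500 = 0.5038
Terminal stock prices: S_uuu = 304.9, S_uud = 168.2, S_udd = 92.8, S_ddd = 51.2
Terminal payoffs (K − S): max(-214.9, 0) = 0, max(-78.2, 0) = 0, max(-2.8, 0) = 0, max(38.8, 0) = 38.8
Node uu (S = 210.2): V_uu = e^(−0.12)·[0.5038·0.0000 + 0.4962·0.0000] = 0.0000
Node ud (S = 116): V_ud = e^(−0.12)·[0.5038·0.0000 + 0.4962·0.0000] = 0.0000
Node dd (S = 64): V_dd = e^(−0.12)·[0.5038·0.0000 + 0.4962·38.8000] = 17.0741
Node u (S = 145): V_u = e^(−0.12)·[0.5038·0.0000 + 0.4962·0.0000] = 0.0000
Node d (S = 80): V_d = e^(−0.12)·[0.5038·0.0000 + 0.4962·17.0741] = 7.5135
Node 0 (S = 100): V_0 = e^(−0.12)·[0.5038·0.0000 + 0.4962·7.5135] = 3.3063

$3.31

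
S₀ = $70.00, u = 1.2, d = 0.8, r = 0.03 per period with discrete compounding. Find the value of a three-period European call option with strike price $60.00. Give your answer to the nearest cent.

Risk-neutral probability p = (1 + 0.03 − 0.8)/(1.2 − 0.8) = 0.2300/0.4000 = 0.5750
Terminal stock prices: S_uuu = 121, S_uud = 80.64, S_udd = 53.76, S_ddd = 35.84
Terminal payoffs (S − K): max(60.96, 0) = 60.96, max(20.64, 0) = 20.64, max(-6.24, 0) = 0, max(-24.16, 0) = 0
Node uu (S = 100.8): V_uu = 1/1.03·[0.5750·60.9600 + 0.4250·20.6400] = 42.5476
Node ud (S = 67.2): V_ud = 1/1.03·[0.5750·20.6400 + 0.4250·0.0000] = 11.5223
Node dd (S = 44.8): V_dd = 1/1.03·[0.5750·0.0000 + 0.4250·0.0000] = 0.0000
Node u (S = 84): V_u = 1/1.03·[0.5750·42.5476 + 0.4250·11.5223] = 28.5066
Node d (S = 56): V_d = 1/1.03·[0.5750·11.5223 + 0.4250·0.0000] = 6.4324
Node 0 (S = 70): V_0 = 1/1.03·[0.5750·28.5066 + 0.4250·6.4324] = 18.5680

$18.57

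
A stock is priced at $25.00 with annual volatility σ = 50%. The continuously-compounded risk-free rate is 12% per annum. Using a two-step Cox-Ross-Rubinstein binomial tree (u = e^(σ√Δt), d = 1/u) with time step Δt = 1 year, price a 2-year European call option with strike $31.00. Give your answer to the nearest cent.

CRR parameters: u = e^(σ√Δt) = e^(0.5·√1) = 1.6487, d = 1/u = 0.6065
Per-period rate: rΔt = 0.12·1 = 0.12, so R = e^0.12 = 1.1275
Risk-neutral probability p = (e^0.12 − 0.6065)/(1.6487 − 0.6065) = 0.5210/1.0422 = 0.4999
Terminal stock prices: S_uu = 67.96, S_ud = 25, S_dd = 9.197
Terminal payoffs (S − K): max(36.96, 0) = 36.96, max(-6, 0) = 0, max(-21.8, 0) = 0
Node u (S = 41.22): V_u = e^(−0.12)·[0.4999·36.9570 + 0.5001·0.0000] = 16.3849
Node d (S = 15.16): V_d = e^(−0.12)·[0.4999·0.0000 + 0.5001·0.0000] = 0.0000
Node 0 (S = 25): V_0 = e^(−0.12)·[0.4999·16.3849 + 0.5001·0.0000] = 7.2643

$7.26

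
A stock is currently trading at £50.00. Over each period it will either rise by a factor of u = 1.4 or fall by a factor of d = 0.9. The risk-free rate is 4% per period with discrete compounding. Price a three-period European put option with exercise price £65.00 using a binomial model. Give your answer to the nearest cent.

£12.69

Risk-neutral probability p = (1 + 0.04 − 0.9)/(1.4 − 0.9) = 0.1400/0.5000 = 0.2800
Terminal stock prices: S_uuu = 137.2, S_uud = 88.2, S_udd = 56.7, S_ddd = 36.45
Terminal payoffs (K − S): max(-72.2, 0) = 0, max(-23.2, 0) = 0, max(8.3, 0) = 8.3, max(28.55, 0) = 28.55
Node uu (S = 98): V_uu = 1/1.04·[0.2800·0.0000 + 0.7200·0.0000] = 0.0000
Node ud (S = 63): V_ud = 1/1.04·[0.2800·0.0000 + 0.7200·8.3000] = 5.7462
Node dd (S = 40.5): V_dd = 1/1.04·[0.2800·8.3000 + 0.7200·28.5500] = 22.0000
Node u (S = 70): V_u = 1/1.04·[0.2800·0.0000 + 0.7200·5.7462] = 3.9781
Node d (S = 45): V_d = 1/1.04·[0.2800·5.7462 + 0.7200·22.0000] = 16.7778
Node 0 (S = 50): V_0 = 1/1.04·[0.2800·3.9781 + 0.7200·16.7778] = 12.6864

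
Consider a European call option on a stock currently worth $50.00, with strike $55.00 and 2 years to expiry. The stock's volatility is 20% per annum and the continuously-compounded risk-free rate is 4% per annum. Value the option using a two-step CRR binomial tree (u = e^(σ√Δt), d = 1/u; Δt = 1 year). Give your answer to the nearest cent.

CRR parameters: u = e^(σ√Δt) = e^(0.2·√1) = 1.2214, d = 1/u = 0.8187
Per-period rate: rΔt = 0.04·1 = 0.04, so R = e^0.04 = 1.0408
Risk-neutral probability p = (e^0.04 − 0.8187)/(1.2214 − 0.8187) = 0.2221/0.4027 = 0.5515
Terminal stock prices: S_uu = 74.59, S_ud = 50, S_dd = 33.52
Terminal payoffs (S − K): max(19.59, 0) = 19.59, max(-5, 0) = 0, max(-21.48, 0) = 0
Node u (S = 61.07): V_u = e^(−0.04)·[0.5515·19.5912 + 0.4485·0.0000] = 10.3812
Node d (S = 40.94): V_d = e^(−0.04)·[0.5515·0.0000 + 0.4485·0.0000] = 0.0000
Node 0 (S = 50): V_0 = e^(−0.04)·[0.5515·10.3812 + 0.4485·0.0000] = 5.5009

$5.50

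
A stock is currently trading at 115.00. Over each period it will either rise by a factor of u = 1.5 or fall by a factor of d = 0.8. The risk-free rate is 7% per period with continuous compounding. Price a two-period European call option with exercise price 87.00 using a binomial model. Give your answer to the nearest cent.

Risk-neutral probability p = (e^0.07 − 0.8)/(1.5 − 0.8) = 0.2725/0.7000 = 0.3893
Terminal stock prices: S_uu = 258.8, S_ud = 138, S_dd = 73.6
Terminal payoffs (S − K): max(171.8, 0) = 171.8, max(51, 0) = 51, max(-13.4, 0) = 0
Node u (S = 172.5): V_u = e^(−0.07)·[0.3893·171.7500 + 0.6107·51.0000] = 91.3817
Node d (S = 92): V_d = e^(−0.07)·[0.3893·51.0000 + 0.6107·0.0000] = 18.5119
Node 0 (S = 115): V_0 = e^(−0.07)·[0.3893·91.3817 + 0.6107·18.5119] = 43.7106

43.71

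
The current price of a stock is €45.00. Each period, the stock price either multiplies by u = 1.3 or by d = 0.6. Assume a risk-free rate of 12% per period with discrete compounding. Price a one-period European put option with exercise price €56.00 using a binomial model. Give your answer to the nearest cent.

Risk-neutral probability p = (1 + 0.12 − 0.6)/(1.3 − 0.6) = 0.5200/0.7000 = 0.7429
Terminal stock prices: S_u = 58.5, S_d = 27
Terminal payoffs (K − S): max(-2.5, 0) = 0, max(29, 0) = 29
Node 0 (S = 45): V_0 = 1/1.12·[0.7429·0.0000 + 0.2571·29.0000] = 6.6582

€6.66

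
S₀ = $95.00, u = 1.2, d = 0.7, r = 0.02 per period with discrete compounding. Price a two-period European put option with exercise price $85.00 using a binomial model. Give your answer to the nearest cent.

Risk-neutral probability p = (1 + 0.02 − 0.7)/(1.2 − 0.7) = 0.3200/0.5000 = 0.6400
Terminal stock prices: S_uu = 136.8, S_ud = 79.8, S_dd = 46.55
Terminal payoffs (K − S): max(-51.8, 0) = 0, max(5.2, 0) = 5.2, max(38.45, 0) = 38.45
Node u (S = 114): V_u = 1/1.02·[0.6400·0.0000 + 0.3600·5.2000] = 1.8353
Node d (S = 66.5): V_d = 1/1.02·[0.6400·5.2000 + 0.3600·38.4500] = 16.8333
Node 0 (S = 95): V_0 = 1/1.02·[0.6400·1.8353 + 0.3600·16.8333] = 7.0927

$7.09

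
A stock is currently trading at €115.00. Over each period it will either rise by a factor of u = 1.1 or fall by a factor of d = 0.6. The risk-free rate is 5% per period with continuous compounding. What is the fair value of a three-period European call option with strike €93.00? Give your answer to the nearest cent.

€38.01

Risk-neutral probability p = (e^0.05 − 0.6)/(1.1 − 0.6) = 0.4513/0.5000 = 0.9025
Terminal stock prices: S_uuu = 153.1, S_uud = 83.49, S_udd = 45.54, S_ddd = 24.84
Terminal payoffs (S − K): max(60.07, 0) = 60.07, max(-9.51, 0) = 0, max(-47.46, 0) = 0, max(-68.16, 0) = 0
Node uu (S = 139.2): V_uu = e^(−0.05)·[0.9025·60.0650 + 0.0975·0.0000] = 51.5673
Node ud (S = 75.9): V_ud = e^(−0.05)·[0.9025·0.0000 + 0.0975·0.0000] = 0.0000
Node dd (S = 41.4): V_dd = e^(−0.05)·[0.9025·0.0000 + 0.0975·0.0000] = 0.0000
Node u (S = 126.5): V_u = e^(−0.05)·[0.9025·51.5673 + 0.0975·0.0000] = 44.2718
Node d (S = 69): V_d = e^(−0.05)·[0.9025·0.0000 + 0.0975·0.0000] = 0.0000
Node 0 (S = 115): V_0 = e^(−0.05)·[0.9025·44.2718 + 0.0975·0.0000] = 38.0084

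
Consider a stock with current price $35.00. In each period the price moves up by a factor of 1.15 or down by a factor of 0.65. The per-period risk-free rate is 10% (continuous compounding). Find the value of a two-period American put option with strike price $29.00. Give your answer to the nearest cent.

$0.70

Risk-neutral probability p = (e^0.1 − 0.65)/(1.15 − 0.65) = 0.4552/0.5000 = 0.9103
Terminal stock prices: S_uu = 46.29, S_ud = 26.16, S_dd = 14.79
Terminal payoffs (K − S): max(-17.29, 0) = 0, max(2.837, 0) = 2.837, max(14.21, 0) = 14.21
Node u (S = 40.25): continuation = e^(−0.1)·[0.9103·0.0000 + 0.0897·2.8375] = 0.2302; exercise value = 0.0000 ≤ continuation, so V_u = 0.2302
Node d (S = 22.75): continuation = e^(−0.1)·[0.9103·2.8375 + 0.0897·14.2125] = 3.4903; exercise value = 6.2500 > continuation, so V_d = 6.2500 (exercise)
Node 0 (S = 35): continuation = e^(−0.1)·[0.9103·0.2302 + 0.0897·6.2500] = 0.6967; exercise value = 0.0000 ≤ continuation, so V_0 = 0.6967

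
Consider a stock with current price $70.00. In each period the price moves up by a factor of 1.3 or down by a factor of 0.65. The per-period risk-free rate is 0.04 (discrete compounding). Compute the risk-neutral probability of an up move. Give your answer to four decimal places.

Risk-neutral probability p = (1 + 0.04 − 0.65)/(1.3 − 0.65) = 0.3900/0.6500 = 0.6000

p = 0.6000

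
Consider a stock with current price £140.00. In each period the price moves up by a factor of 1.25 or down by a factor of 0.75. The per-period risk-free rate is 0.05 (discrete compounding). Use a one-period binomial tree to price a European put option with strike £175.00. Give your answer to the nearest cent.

£26.67

Risk-neutral probability p = (1 + 0.05 − 0.75)/(1.25 − 0.75) = 0.3000/0.5000 = 0.6000
Terminal stock prices: S_u = 175, S_d = 105
Terminal payoffs (K − S): max(0, 0) = 0, max(70, 0) = 70
Node 0 (S = 140): V_0 = 1/1.05·[0.6000·0.0000 + 0.4000·70.0000] = 26.6667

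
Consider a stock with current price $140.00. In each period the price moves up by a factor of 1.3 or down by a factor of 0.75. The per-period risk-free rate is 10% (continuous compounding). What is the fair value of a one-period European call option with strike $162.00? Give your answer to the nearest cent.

Risk-neutral probability p = (e^0.1 − 0.75)/(1.3 − 0.75) = 0.3552/0.5500 = 0.6458
Terminal stock prices: S_u = 182, S_d = 105
Terminal payoffs (S − K): max(20, 0) = 20, max(-57, 0) = 0
Node 0 (S = 140): V_0 = e^(−0.1)·[0.6458·20.0000 + 0.3542·0.0000] = 11.6863

$11.69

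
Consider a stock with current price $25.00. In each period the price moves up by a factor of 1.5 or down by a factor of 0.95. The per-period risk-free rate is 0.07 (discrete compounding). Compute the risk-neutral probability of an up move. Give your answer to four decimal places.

Risk-neutral probability p = (1 + 0.07 − 0.95)/(1.5 − 0.95) = 0.1200/0.5500 = 0.2182

p = 0.2182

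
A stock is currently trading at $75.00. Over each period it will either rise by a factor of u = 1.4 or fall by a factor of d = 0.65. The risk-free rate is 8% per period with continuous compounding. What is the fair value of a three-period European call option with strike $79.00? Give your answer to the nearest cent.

$24.74

Risk-neutral probability p = (e^0.08 − 0.65)/(1.4 − 0.65) = 0.4333/0.7500 = 0.5777
Terminal stock prices: S_uuu = 205.8, S_uud = 95.55, S_udd = 44.36, S_ddd = 20.6
Terminal payoffs (S − K): max(126.8, 0) = 126.8, max(16.55, 0) = 16.55, max(-34.64, 0) = 0, max(-58.4, 0) = 0
Node uu (S = 147): V_uu = e^(−0.08)·[0.5777·126.8000 + 0.4223·16.5500] = 74.0738
Node ud (S = 68.25): V_ud = e^(−0.08)·[0.5777·16.5500 + 0.4223·0.0000] = 8.8261
Node dd (S = 31.69): V_dd = e^(−0.08)·[0.5777·0.0000 + 0.4223·0.0000] = 0.0000
Node u (S = 105): V_u = e^(−0.08)·[0.5777·74.0738 + 0.4223·8.8261] = 42.9441
Node d (S = 48.75): V_d = e^(−0.08)·[0.5777·8.8261 + 0.4223·0.0000] = 4.7070
Node 0 (S = 75): V_0 = e^(−0.08)·[0.5777·42.9441 + 0.4223·4.7070] = 24.7369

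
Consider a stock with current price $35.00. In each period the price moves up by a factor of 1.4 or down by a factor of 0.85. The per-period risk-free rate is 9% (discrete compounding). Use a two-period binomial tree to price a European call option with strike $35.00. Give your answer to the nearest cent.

$8.14

Risk-neutral probability p = (1 + 0.09 − 0.85)/(1.4 − 0.85) = 0.2400/0.5500 = 0.4364
Terminal stock prices: S_uu = 68.6, S_ud = 41.65, S_dd = 25.29
Terminal payoffs (S − K): max(33.6, 0) = 33.6, max(6.65, 0) = 6.65, max(-9.713, 0) = 0
Node u (S = 49): V_u = 1/1.09·[0.4364·33.6000 + 0.5636·6.6500] = 16.8899
Node d (S = 29.75): V_d = 1/1.09·[0.4364·6.6500 + 0.5636·0.0000] = 2.6622
Node 0 (S = 35): V_0 = 1/1.09·[0.4364·16.8899 + 0.5636·2.6622] = 8.1382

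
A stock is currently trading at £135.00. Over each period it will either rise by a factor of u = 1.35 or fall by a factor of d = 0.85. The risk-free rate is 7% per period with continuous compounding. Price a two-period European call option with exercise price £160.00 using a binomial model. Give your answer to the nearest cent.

£14.81

Risk-neutral probability p = (e^0.07 − 0.85)/(1.35 − 0.85) = 0.2225/0.5000 = 0.4450
Terminal stock prices: S_uu = 246, S_ud = 154.9, S_dd = 97.54
Terminal payoffs (S − K): max(86.04, 0) = 86.04, max(-5.088, 0) = 0, max(-62.46, 0) = 0
Node u (S = 182.2): V_u = e^(−0.07)·[0.4450·86.0375 + 0.5550·0.0000] = 35.6996
Node d (S = 114.8): V_d = e^(−0.07)·[0.4450·0.0000 + 0.5550·0.0000] = 0.0000
Node 0 (S = 135): V_0 = e^(−0.07)·[0.4450·35.6996 + 0.5550·0.0000] = 14.8128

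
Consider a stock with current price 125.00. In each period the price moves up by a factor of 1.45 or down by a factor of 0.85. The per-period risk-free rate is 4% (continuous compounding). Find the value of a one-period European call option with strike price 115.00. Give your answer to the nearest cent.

Risk-neutral probability p = (e^0.04 − 0.85)/(1.45 − 0.85) = 0.1908/0.6000 = 0.3180
Terminal stock prices: S_u = 181.2, S_d = 106.2
Terminal payoffs (S − K): max(66.25, 0) = 66.25, max(-8.75, 0) = 0
Node 0 (S = 125): V_0 = e^(−0.04)·[0.3180·66.2500 + 0.6820·0.0000] = 20.2426

20.24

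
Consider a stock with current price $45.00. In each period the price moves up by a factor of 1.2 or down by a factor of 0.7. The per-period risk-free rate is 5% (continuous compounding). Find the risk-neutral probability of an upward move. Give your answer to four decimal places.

p = 0.7025

Risk-neutral probability p = (e^0.05 − 0.7)/(1.2 − 0.7) = 0.3513/0.5000 = 0.7025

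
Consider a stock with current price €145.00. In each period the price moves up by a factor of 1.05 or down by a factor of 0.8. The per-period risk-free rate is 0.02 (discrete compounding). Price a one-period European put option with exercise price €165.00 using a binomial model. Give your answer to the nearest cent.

€16.76

Risk-neutral probability p = (1 + 0.02 − 0.8)/(1.05 − 0.8) = 0.2200/0.2500 = 0.8800
Terminal stock prices: S_u = 152.2, S_d = 116
Terminal payoffs (K − S): max(12.75, 0) = 12.75, max(49, 0) = 49
Node 0 (S = 145): V_0 = 1/1.02·[0.8800·12.7500 + 0.1200·49.0000] = 16.7647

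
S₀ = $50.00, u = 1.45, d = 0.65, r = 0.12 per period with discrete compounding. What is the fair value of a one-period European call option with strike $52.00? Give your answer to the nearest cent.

Risk-neutral probability p = (1 + 0.12 − 0.65)/(1.45 − 0.65) = 0.4700/0.8000 = 0.5875
Terminal stock prices: S_u = 72.5, S_d = 32.5
Terminal payoffs (S − K): max(20.5, 0) = 20.5, max(-19.5, 0) = 0
Node 0 (S = 50): V_0 = 1/1.12·[0.5875·20.5000 + 0.4125·0.0000] = 10.7533

$10.75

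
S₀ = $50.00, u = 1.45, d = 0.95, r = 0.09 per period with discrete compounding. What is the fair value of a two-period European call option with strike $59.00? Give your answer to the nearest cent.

Risk-neutral probability p = (1 + 0.09 − 0.95)/(1.45 − 0.95) = 0.1400/0.5000 = 0.2800
Terminal stock prices: S_uu = 105.1, S_ud = 68.88, S_dd = 45.12
Terminal payoffs (S − K): max(46.12, 0) = 46.12, max(9.875, 0) = 9.875, max(-13.88, 0) = 0
Node u (S = 72.5): V_u = 1/1.09·[0.2800·46.1250 + 0.7200·9.8750] = 18.3716
Node d (S = 47.5): V_d = 1/1.09·[0.2800·9.8750 + 0.7200·0.0000] = 2.5367
Node 0 (S = 50): V_0 = 1/1.09·[0.2800·18.3716 + 0.7200·2.5367] = 6.3949

$6.39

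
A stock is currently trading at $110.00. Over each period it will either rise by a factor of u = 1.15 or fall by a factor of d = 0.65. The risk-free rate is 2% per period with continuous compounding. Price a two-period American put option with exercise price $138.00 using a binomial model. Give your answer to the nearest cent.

Risk-neutral probability p = (e^0.02 − 0.65)/(1.15 − 0.65) = 0.3702/0.5000 = 0.7404
Terminal stock prices: S_uu = 145.5, S_ud = 82.22, S_dd = 46.48
Terminal payoffs (K − S): max(-7.475, 0) = 0, max(55.78, 0) = 55.78, max(91.53, 0) = 91.53
Node u (S = 126.5): continuation = e^(−0.02)·[0.7404·0.0000 + 0.2596·55.7750] = 14.1923; exercise value = 11.5000 ≤ continuation, so V_u = 14.1923
Node d (S = 71.5): continuation = e^(−0.02)·[0.7404·55.7750 + 0.2596·91.5250] = 63.7674; exercise value = 66.5000 > continuation, so V_d = 66.5000 (exercise)
Node 0 (S = 110): continuation = e^(−0.02)·[0.7404·14.1923 + 0.2596·66.5000] = 27.2214; exercise value = 28.0000 > continuation, so V_0 = 28.0000 (exercise)

$28.00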